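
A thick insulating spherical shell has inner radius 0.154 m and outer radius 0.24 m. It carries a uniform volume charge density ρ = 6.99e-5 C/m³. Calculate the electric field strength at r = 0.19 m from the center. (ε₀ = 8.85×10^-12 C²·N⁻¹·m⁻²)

|E| ≈ 2.34×10^5 V/m

Take a concentric spherical Gaussian surface of radius r = 0.19 m (within the shell material, 0.154 m < r < 0.24 m).
Only the shell between 0.154 m and r is enclosed: Q_enc = ρ·(4π/3)(r³ − a³) = (6.99×10^-5)·(4π/3)·((0.19)³ − (0.154)³) = 9.389×10^-7 C.
Applying ∮E·dA = Q_enc/ε₀ with Φ = E(4πr²):
E = |Q_enc|/(4πε₀r²) = (9.389×10^-7)/(4π·8.85×10^-12·(0.19)²) = 2.34×10^5 N/C.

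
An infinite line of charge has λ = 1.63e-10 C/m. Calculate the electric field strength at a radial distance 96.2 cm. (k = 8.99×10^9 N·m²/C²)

E = 3.05 N/C

Coaxial Gaussian cylinder, radius r = 96.2 cm, length L.
Q_enc = λL, so λ_enc = 1.63×10^-10 C/m.
Since E is radial and uniform over the curved surface, Φ = E·2πrL = Q_enc/ε₀ = λ_enc L/ε₀.
E = 2k|λ_enc|/r = 2(8.99×10^9)(1.63×10^-10)/(0.962) = 3.05 N/C.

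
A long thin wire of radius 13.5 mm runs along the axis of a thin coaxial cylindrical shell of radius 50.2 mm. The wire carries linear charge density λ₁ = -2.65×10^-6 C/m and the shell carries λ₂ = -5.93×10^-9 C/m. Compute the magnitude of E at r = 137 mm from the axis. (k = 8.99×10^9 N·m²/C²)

E ≈ 3.49×10^5 N/C

Coaxial Gaussian cylinder, radius r = 137 mm, length L (r > 50.2 mm, enclosing both).
λ_enc = λ₁ + λ₂ = (-2.65×10^-6) + (-5.93e-9) = -2.656×10^-6 C/m.
Gauss's law: E·2πrL = λ_enc L/ε₀.
E = 2k|λ_enc|/r = 2(8.99×10^9)(2.656×10^-6)/(0.137) = 3.49×10^5 N/C.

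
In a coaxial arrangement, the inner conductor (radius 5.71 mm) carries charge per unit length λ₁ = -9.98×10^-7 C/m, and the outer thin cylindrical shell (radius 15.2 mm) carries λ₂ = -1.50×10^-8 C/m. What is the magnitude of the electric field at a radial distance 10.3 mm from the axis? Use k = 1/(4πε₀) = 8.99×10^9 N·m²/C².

Coaxial Gaussian cylinder, radius r = 10.3 mm, length L (between the conductors, 5.71 mm < r < 15.2 mm).
Only the inner wire is enclosed; the outer shell contributes nothing inside itself. λ_enc = λ₁ = -9.98×10^-7 C/m.
By Gauss's law (flux through the curved wall only), E·2πrL = λ_enc L/ε₀.
E = 2k|λ_enc|/r = 2(8.99×10^9)(9.98e-7)/(0.0103) = 1.74e6 N/C.

E ≈ 1.74×10^6 N/C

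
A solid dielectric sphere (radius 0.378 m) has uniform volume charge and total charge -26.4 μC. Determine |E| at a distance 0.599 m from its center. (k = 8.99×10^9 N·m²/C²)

Take a concentric spherical Gaussian surface of radius r = 0.599 m (r > R, so the entire charge is enclosed).
Q_enc = -26.4 μC = -2.64e-5 C.
Gauss's law: E·4πr² = Q_enc/ε₀.
E = k|Q_enc|/r² = (8.99×10^9)(2.64×10^-5)/(0.599)² = 6.61×10^5 N/C.

6.61e5 N/C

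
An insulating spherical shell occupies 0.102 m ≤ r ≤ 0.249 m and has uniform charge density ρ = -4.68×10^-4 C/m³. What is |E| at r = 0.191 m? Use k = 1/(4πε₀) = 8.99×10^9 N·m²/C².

Take a concentric spherical Gaussian surface of radius r = 0.191 m (within the shell material, 0.102 m < r < 0.249 m).
Only the shell between 0.102 m and r is enclosed: Q_enc = ρ·(4π/3)(r³ − a³) = (-4.68×10^-4)·(4π/3)·((0.191)³ − (0.102)³) = -1.158×10^-5 C.
Applying ∮E·dA = Q_enc/ε₀ with Φ = E(4πr²):
E = k|Q_enc|/r² = (8.99×10^9)(1.158×10^-5)/(0.191)² = 2.85e6 N/C.

|E| ≈ 2.85e6 V/m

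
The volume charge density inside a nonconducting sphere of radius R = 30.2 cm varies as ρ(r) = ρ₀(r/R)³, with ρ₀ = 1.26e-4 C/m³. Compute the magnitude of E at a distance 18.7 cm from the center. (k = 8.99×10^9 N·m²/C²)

Use a concentric Gaussian sphere at r = 18.7 cm (r < R).
Q_enc = ∫₀^r ρ(r')·4πr'² dr' = (4πρ₀/R³) ∫₀^r r'^5 dr' = 4πρ₀ r^6/(6·R³) = 4.097×10^-7 C.
Since E is radial and uniform over the Gaussian sphere, Φ = E·4πr² = Q_enc/ε₀.
E = k|Q_enc|/r² = (8.99×10^9)(4.097×10^-7)/(0.187)² = 1.05e5 N/C.

1.05×10^5 V/m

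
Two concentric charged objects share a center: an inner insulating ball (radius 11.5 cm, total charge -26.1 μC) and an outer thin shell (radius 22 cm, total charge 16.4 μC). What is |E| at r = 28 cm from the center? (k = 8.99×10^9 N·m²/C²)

|E| ≈ 1.11×10^6 V/m

By spherical symmetry E is radial; choose a Gaussian sphere of radius r = 28 cm (r > 22 cm, enclosing both).
Q_enc = (-26.1 μC) + (16.4 μC) = -9.70×10^-6 C.
Gauss's law: E·4πr² = Q_enc/ε₀.
E = k|Q_enc|/r² = (8.99×10^9)(9.70e-6)/(0.28)² = 1.11e6 N/C.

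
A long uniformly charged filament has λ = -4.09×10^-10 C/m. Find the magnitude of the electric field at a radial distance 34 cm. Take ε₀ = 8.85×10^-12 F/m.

Take a coaxial cylindrical Gaussian surface of radius r = 34 cm and length L.
Q_enc = λL, so λ_enc = -4.09×10^-10 C/m.
Applying ∮E·dA = Q_enc/ε₀ with the end caps contributing no flux:
E = |λ_enc|/(2πε₀r) = (4.09e-10)/(2π·8.85×10^-12·0.34) = 21.6 N/C.

E ≈ 21.6 N/C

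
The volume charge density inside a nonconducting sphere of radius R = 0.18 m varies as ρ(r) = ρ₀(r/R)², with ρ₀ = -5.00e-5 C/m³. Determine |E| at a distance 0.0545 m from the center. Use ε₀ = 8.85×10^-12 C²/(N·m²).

E = 5.65×10^3 N/C

Use a concentric Gaussian sphere at r = 0.0545 m (r < R).
Integrate the density: Q_enc = 4π ∫₀^r ρ₀(r'/R)^2 r'² dr' = 4πρ₀ r^5/(5·R²) = -1.865×10^-9 C.
Since E is radial and uniform over the Gaussian sphere, Φ = E·4πr² = Q_enc/ε₀.
E = |Q_enc|/(4πε₀r²) = (1.865×10^-9)/(4π·8.85×10^-12·(0.0545)²) = 5.65×10^3 N/C.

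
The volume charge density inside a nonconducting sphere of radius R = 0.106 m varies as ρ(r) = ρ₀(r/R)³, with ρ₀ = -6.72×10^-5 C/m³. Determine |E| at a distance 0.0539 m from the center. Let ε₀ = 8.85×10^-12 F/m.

By spherical symmetry E is radial; choose a Gaussian sphere of radius r = 0.0539 m (r < R).
Q_enc = ∫₀^r ρ(r')·4πr'² dr' = (4πρ₀/R³) ∫₀^r r'^5 dr' = 4πρ₀ r^6/(6·R³) = -2.898×10^-9 C.
By Gauss's law, ∮E·dA = E·4πr² = Q_enc/ε₀.
E = |Q_enc|/(4πε₀r²) = (2.898e-9)/(4π·8.85×10^-12·(0.0539)²) = 8.97e3 N/C.

|E| = 8.97×10^3 N/C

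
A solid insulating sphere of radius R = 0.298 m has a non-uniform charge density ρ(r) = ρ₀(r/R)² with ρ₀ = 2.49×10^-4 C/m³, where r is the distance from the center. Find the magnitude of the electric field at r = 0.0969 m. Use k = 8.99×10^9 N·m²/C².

|E| = 5.76×10^4 V/m

Take a concentric spherical Gaussian surface of radius r = 0.0969 m (r < R).
Integrate the density: Q_enc = 4π ∫₀^r ρ₀(r'/R)^2 r'² dr' = 4πρ₀ r^5/(5·R²) = 6.02e-8 C.
Applying ∮E·dA = Q_enc/ε₀ with Φ = E(4πr²):
E = k|Q_enc|/r² = (8.99×10^9)(6.02×10^-8)/(0.0969)² = 5.76×10^4 N/C.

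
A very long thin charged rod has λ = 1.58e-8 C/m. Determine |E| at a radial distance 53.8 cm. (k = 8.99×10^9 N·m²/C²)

E = 528 V/m

Take a coaxial cylindrical Gaussian surface of radius r = 53.8 cm and length L.
Q_enc = λL, so λ_enc = 1.58×10^-8 C/m.
Gauss's law: E·2πrL = λ_enc L/ε₀.
E = 2k|λ_enc|/r = 2(8.99×10^9)(1.58×10^-8)/(0.538) = 528 N/C.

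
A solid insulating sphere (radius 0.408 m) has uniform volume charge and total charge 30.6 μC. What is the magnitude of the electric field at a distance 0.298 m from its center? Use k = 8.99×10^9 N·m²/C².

E ≈ 1.21×10^6 V/m

By spherical symmetry E is radial; choose a Gaussian sphere of radius r = 0.298 m (r < R).
For a uniform sphere the enclosed fraction is (r/R)³, so Q_enc = (30.6 μC)(0.298/0.408)³ = 1.192×10^-5 C.
Since E is radial and uniform over the Gaussian sphere, Φ = E·4πr² = Q_enc/ε₀.
E = k|Q_enc|/r² = (8.99×10^9)(1.192×10^-5)/(0.298)² = 1.21e6 N/C.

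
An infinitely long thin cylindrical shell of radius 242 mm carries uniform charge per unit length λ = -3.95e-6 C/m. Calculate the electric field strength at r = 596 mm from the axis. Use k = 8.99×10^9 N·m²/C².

|E| ≈ 1.19×10^5 N/C

By cylindrical symmetry E is radial; use a coaxial Gaussian cylinder of radius 596 mm and length L (r > 242 mm).
The full line charge is enclosed: λ_enc = -3.95e-6 C/m.
By Gauss's law (flux through the curved wall only), E·2πrL = λ_enc L/ε₀.
E = 2k|λ_enc|/r = 2(8.99×10^9)(3.95×10^-6)/(0.596) = 1.19×10^5 N/C.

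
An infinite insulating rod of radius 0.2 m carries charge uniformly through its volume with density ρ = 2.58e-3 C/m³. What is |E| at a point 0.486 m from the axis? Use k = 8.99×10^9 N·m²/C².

By cylindrical symmetry E is radial; use a coaxial Gaussian cylinder of radius 0.486 m and length L (r > 0.2 m, full cross-section enclosed).
λ_enc = ρ·πR² = (2.58×10^-3)π(0.2)² = 3.242×10^-4 C/m.
By Gauss's law (flux through the curved wall only), E·2πrL = λ_enc L/ε₀.
E = 2k|λ_enc|/r = 2(8.99×10^9)(3.242×10^-4)/(0.486) = 1.20×10^7 N/C.

1.20e7 V/m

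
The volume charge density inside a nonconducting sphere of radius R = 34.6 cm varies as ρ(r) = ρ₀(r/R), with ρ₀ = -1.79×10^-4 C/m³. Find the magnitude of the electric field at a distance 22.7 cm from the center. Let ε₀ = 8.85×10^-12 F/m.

E ≈ 7.53×10^5 V/m

Use a concentric Gaussian sphere at r = 22.7 cm (r < R).
Q_enc = ∫₀^r ρ(r')·4πr'² dr' = (4πρ₀/R) ∫₀^r r'^3 dr' = 4πρ₀ r^4/(4·R) = -4.315×10^-6 C.
Since E is radial and uniform over the Gaussian sphere, Φ = E·4πr² = Q_enc/ε₀.
E = |Q_enc|/(4πε₀r²) = (4.315×10^-6)/(4π·8.85×10^-12·(0.227)²) = 7.53e5 N/C.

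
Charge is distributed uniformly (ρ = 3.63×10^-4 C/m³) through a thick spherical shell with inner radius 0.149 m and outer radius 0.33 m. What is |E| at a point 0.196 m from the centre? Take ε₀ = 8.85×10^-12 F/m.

|E| ≈ 1.50e6 N/C

Use a concentric Gaussian sphere at r = 0.196 m (within the shell material, 0.149 m < r < 0.33 m).
Enclosed charge is the volume from a to r: Q_enc = (4π/3)ρ(r³ − a³) = 6.419×10^-6 C.
Gauss's law: E·4πr² = Q_enc/ε₀.
E = |Q_enc|/(4πε₀r²) = (6.419e-6)/(4π·8.85×10^-12·(0.196)²) = 1.50e6 N/C.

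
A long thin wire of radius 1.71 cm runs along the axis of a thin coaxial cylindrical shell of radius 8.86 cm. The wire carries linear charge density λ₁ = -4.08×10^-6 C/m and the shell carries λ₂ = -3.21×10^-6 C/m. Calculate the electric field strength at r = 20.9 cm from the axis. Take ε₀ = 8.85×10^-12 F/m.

E ≈ 6.27e5 V/m

Coaxial Gaussian cylinder, radius r = 20.9 cm, length L (r > 8.86 cm, enclosing both).
λ_enc = λ₁ + λ₂ = (-4.08×10^-6) + (-3.21×10^-6) = -7.29×10^-6 C/m.
Applying ∮E·dA = Q_enc/ε₀ with the end caps contributing no flux:
E = |λ_enc|/(2πε₀r) = (7.29e-6)/(2π·8.85×10^-12·0.209) = 6.27×10^5 N/C.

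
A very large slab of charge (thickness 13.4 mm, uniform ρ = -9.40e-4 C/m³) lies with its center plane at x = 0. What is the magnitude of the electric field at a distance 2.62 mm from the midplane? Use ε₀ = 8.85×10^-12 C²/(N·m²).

By symmetry E is perpendicular to the slab. A Gaussian pillbox from −2.62 mm to +2.62 mm (face area A) lies entirely within the slab.
Q_enc = ρ·(2x)·A and flux = 2EA, so 2EA = 2ρxA/ε₀ ⇒ E = |ρ|x/ε₀.
E = (9.40e-4)(0.00262)/(8.85×10^-12) = 2.78×10^5 N/C.

E ≈ 2.78×10^5 N/C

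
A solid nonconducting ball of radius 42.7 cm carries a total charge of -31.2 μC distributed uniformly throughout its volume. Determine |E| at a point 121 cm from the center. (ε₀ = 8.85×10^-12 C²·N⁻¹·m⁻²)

By spherical symmetry E is radial; choose a Gaussian sphere of radius r = 121 cm (r > R, so the entire charge is enclosed).
Q_enc = -31.2 μC = -3.12×10^-5 C.
Since E is radial and uniform over the Gaussian sphere, Φ = E·4πr² = Q_enc/ε₀.
E = |Q_enc|/(4πε₀r²) = (3.12×10^-5)/(4π·8.85×10^-12·(1.21)²) = 1.92e5 N/C.

1.92e5 N/C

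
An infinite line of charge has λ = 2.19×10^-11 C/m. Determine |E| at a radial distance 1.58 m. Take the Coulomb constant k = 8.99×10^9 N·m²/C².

E = 0.249 N/C

Take a coaxial cylindrical Gaussian surface of radius r = 1.58 m and length L.
Q_enc = λL, so λ_enc = 2.19e-11 C/m.
By Gauss's law (flux through the curved wall only), E·2πrL = λ_enc L/ε₀.
E = 2k|λ_enc|/r = 2(8.99×10^9)(2.19×10^-11)/(1.58) = 0.249 N/C.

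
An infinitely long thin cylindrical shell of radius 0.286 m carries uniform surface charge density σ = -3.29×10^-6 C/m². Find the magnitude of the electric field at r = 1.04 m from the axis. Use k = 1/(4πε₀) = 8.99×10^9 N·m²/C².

E ≈ 1.02×10^5 N/C

Choose a coaxial cylinder of radius r = 1.04 m (arbitrary length L) as the Gaussian surface (r > 0.286 m).
The whole shell is enclosed: λ_enc = σ·2πR = (-3.29e-6)·2π·(0.286) = -5.912e-6 C/m.
Since E is radial and uniform over the curved surface, Φ = E·2πrL = Q_enc/ε₀ = λ_enc L/ε₀.
E = 2k|λ_enc|/r = 2(8.99×10^9)(5.912e-6)/(1.04) = 1.02e5 N/C.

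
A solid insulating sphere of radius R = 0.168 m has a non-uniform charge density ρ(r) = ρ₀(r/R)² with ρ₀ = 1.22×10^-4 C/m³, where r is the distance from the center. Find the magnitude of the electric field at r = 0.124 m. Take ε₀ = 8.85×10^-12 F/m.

Symmetry ⇒ E = E(r) r̂. Gaussian sphere of radius r = 0.124 m (r < R).
Q_enc = ∫₀^r ρ(r')·4πr'² dr' = (4πρ₀/R²) ∫₀^r r'^4 dr' = 4πρ₀ r^5/(5·R²) = 3.185×10^-7 C.
Applying ∮E·dA = Q_enc/ε₀ with Φ = E(4πr²):
E = |Q_enc|/(4πε₀r²) = (3.185×10^-7)/(4π·8.85×10^-12·(0.124)²) = 1.86×10^5 N/C.

1.86×10^5 N/C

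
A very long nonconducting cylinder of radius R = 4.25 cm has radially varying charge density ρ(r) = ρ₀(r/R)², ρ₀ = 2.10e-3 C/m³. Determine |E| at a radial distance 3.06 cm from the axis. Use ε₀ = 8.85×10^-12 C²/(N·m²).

By cylindrical symmetry E is radial; use a coaxial Gaussian cylinder of radius 3.06 cm and length L (r < R).
λ_enc = ∫₀^r ρ(r')·2πr' dr' = (2πρ₀/R²)·r^4/4 = 1.601e-6 C/m.
Gauss's law: E·2πrL = λ_enc L/ε₀.
E = |λ_enc|/(2πε₀r) = (1.601×10^-6)/(2π·8.85×10^-12·0.0306) = 9.41×10^5 N/C.

|E| = 9.41×10^5 N/C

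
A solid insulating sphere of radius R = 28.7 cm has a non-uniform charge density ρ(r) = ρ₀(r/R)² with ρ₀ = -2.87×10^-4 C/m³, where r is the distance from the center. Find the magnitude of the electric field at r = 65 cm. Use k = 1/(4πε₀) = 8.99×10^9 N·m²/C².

By spherical symmetry E is radial; choose a Gaussian sphere of radius r = 65 cm (r > R, all charge enclosed).
Q_enc = 4π ∫₀^R ρ₀(r'/R)^2 r'² dr' = 4πρ₀R³/5 = -1.705×10^-5 C.
Gauss's law: E·4πr² = Q_enc/ε₀.
E = k|Q_enc|/r² = (8.99×10^9)(1.705×10^-5)/(0.65)² = 3.63×10^5 N/C.

|E| = 3.63e5 N/C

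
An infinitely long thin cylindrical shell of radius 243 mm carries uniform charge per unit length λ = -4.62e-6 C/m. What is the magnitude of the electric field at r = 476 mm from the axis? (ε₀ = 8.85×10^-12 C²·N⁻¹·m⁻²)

|E| ≈ 1.75×10^5 V/m

Coaxial Gaussian cylinder, radius r = 476 mm, length L (r > 243 mm).
The full line charge is enclosed: λ_enc = -4.62×10^-6 C/m.
Since E is radial and uniform over the curved surface, Φ = E·2πrL = Q_enc/ε₀ = λ_enc L/ε₀.
E = |λ_enc|/(2πε₀r) = (4.62×10^-6)/(2π·8.85×10^-12·0.476) = 1.75×10^5 N/C.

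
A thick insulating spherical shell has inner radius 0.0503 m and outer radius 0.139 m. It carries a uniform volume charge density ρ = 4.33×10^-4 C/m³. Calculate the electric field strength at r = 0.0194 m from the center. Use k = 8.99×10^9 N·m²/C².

Symmetry ⇒ E = E(r) r̂. Gaussian sphere of radius r = 0.0194 m (r < 0.0503 m, inside the empty cavity).
No charge is enclosed, so by Gauss's law E·4πr² = 0 ⇒ E = 0.

E = 0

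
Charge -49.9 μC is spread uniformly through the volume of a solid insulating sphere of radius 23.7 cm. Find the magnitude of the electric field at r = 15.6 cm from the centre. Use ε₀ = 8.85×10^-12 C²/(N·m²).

By spherical symmetry E is radial; choose a Gaussian sphere of radius r = 15.6 cm (r < R).
Only the charge within r is enclosed: Q_enc = Q·(r/R)³ = (-49.9 μC)·(15.6 cm/23.7 cm)³ = -1.423×10^-5 C.
By Gauss's law, ∮E·dA = E·4πr² = Q_enc/ε₀.
E = |Q_enc|/(4πε₀r²) = (1.423e-5)/(4π·8.85×10^-12·(0.156)²) = 5.26×10^6 N/C.

E ≈ 5.26×10^6 V/m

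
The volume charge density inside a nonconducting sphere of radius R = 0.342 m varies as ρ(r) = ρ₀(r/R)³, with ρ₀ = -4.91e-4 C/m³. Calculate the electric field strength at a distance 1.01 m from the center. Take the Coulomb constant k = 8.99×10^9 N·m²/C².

E ≈ 3.63×10^5 N/C

Take a concentric spherical Gaussian surface of radius r = 1.01 m (r > R, all charge enclosed).
Q_enc = 4π ∫₀^R ρ₀(r'/R)^3 r'² dr' = 4πρ₀R³/6 = -4.114×10^-5 C.
Applying ∮E·dA = Q_enc/ε₀ with Φ = E(4πr²):
E = k|Q_enc|/r² = (8.99×10^9)(4.114×10^-5)/(1.01)² = 3.63×10^5 N/C.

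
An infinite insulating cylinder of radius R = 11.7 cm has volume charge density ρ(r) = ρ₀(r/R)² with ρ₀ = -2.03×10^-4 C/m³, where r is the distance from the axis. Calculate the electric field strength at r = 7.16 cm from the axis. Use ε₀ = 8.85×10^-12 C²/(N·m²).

1.54e5 N/C

By cylindrical symmetry E is radial; use a coaxial Gaussian cylinder of radius 7.16 cm and length L (r < R).
λ_enc = ∫₀^r ρ(r')·2πr' dr' = (2πρ₀/R²)·r^4/4 = -6.122×10^-7 C/m.
Gauss's law: E·2πrL = λ_enc L/ε₀.
E = |λ_enc|/(2πε₀r) = (6.122×10^-7)/(2π·8.85×10^-12·0.0716) = 1.54×10^5 N/C.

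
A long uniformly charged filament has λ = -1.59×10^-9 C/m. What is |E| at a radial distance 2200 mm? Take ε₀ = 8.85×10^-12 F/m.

E = 13 N/C

Take a coaxial cylindrical Gaussian surface of radius r = 2200 mm and length L.
Q_enc = λL, so λ_enc = -1.59×10^-9 C/m.
By Gauss's law (flux through the curved wall only), E·2πrL = λ_enc L/ε₀.
E = |λ_enc|/(2πε₀r) = (1.59e-9)/(2π·8.85×10^-12·2.2) = 13 N/C.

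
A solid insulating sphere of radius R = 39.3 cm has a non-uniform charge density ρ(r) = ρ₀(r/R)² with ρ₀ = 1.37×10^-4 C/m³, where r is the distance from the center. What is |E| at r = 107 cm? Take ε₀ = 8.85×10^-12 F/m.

Use a concentric Gaussian sphere at r = 107 cm (r > R, all charge enclosed).
Q_enc = 4π ∫₀^R ρ₀(r'/R)^2 r'² dr' = 4πρ₀R³/5 = 2.09×10^-5 C.
Gauss's law: E·4πr² = Q_enc/ε₀.
E = |Q_enc|/(4πε₀r²) = (2.09×10^-5)/(4π·8.85×10^-12·(1.07)²) = 1.64e5 N/C.

E = 1.64×10^5 N/C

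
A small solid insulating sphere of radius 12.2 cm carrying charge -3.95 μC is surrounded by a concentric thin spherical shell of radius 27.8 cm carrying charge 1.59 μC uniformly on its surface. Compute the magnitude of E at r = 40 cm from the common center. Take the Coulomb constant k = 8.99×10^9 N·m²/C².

Take a concentric spherical Gaussian surface of radius r = 40 cm (r > 27.8 cm, enclosing both).
Q_enc = (-3.95 μC) + (1.59 μC) = -2.36×10^-6 C.
Applying ∮E·dA = Q_enc/ε₀ with Φ = E(4πr²):
E = k|Q_enc|/r² = (8.99×10^9)(2.36×10^-6)/(0.4)² = 1.33×10^5 N/C.

|E| ≈ 1.33×10^5 N/C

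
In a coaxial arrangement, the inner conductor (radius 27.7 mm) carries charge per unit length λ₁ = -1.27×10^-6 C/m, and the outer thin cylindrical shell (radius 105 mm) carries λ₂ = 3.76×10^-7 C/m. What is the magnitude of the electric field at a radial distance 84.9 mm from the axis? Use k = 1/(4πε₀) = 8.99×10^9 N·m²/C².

By cylindrical symmetry E is radial; use a coaxial Gaussian cylinder of radius 84.9 mm and length L (between the conductors, 27.7 mm < r < 105 mm).
The shell at 105 mm lies outside the Gaussian surface, so λ_enc = λ₁ = -1.27e-6 C/m.
Since E is radial and uniform over the curved surface, Φ = E·2πrL = Q_enc/ε₀ = λ_enc L/ε₀.
E = 2k|λ_enc|/r = 2(8.99×10^9)(1.27e-6)/(0.0849) = 2.69e5 N/C.

2.69×10^5 N/C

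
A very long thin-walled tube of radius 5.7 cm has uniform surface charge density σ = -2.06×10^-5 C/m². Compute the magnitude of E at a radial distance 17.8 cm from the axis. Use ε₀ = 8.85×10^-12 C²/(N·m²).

E = 7.45×10^5 N/C

Coaxial Gaussian cylinder, radius r = 17.8 cm, length L (r > 5.7 cm).
The whole shell is enclosed: λ_enc = σ·2πR = (-2.06×10^-5)·2π·(0.057) = -7.378×10^-6 C/m.
By Gauss's law (flux through the curved wall only), E·2πrL = λ_enc L/ε₀.
E = |λ_enc|/(2πε₀r) = (7.378×10^-6)/(2π·8.85×10^-12·0.178) = 7.45e5 N/C.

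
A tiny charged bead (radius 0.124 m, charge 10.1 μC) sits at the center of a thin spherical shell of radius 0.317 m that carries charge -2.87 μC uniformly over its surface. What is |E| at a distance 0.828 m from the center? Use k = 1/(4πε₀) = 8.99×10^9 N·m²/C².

Symmetry ⇒ E = E(r) r̂. Gaussian sphere of radius r = 0.828 m (r > 0.317 m, enclosing both).
Q_enc = (10.1 μC) + (-2.87 μC) = 7.23×10^-6 C.
Since E is radial and uniform over the Gaussian sphere, Φ = E·4πr² = Q_enc/ε₀.
E = k|Q_enc|/r² = (8.99×10^9)(7.23×10^-6)/(0.828)² = 9.48e4 N/C.

E = 9.48×10^4 N/C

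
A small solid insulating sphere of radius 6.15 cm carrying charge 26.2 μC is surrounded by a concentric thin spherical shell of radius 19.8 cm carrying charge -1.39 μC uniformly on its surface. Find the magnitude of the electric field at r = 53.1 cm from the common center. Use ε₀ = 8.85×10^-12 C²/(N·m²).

Use a concentric Gaussian sphere at r = 53.1 cm (r > 19.8 cm, enclosing both).
Q_enc = (26.2 μC) + (-1.39 μC) = 2.481×10^-5 C.
Gauss's law: E·4πr² = Q_enc/ε₀.
E = |Q_enc|/(4πε₀r²) = (2.481×10^-5)/(4π·8.85×10^-12·(0.531)²) = 7.91×10^5 N/C.

|E| = 7.91e5 V/m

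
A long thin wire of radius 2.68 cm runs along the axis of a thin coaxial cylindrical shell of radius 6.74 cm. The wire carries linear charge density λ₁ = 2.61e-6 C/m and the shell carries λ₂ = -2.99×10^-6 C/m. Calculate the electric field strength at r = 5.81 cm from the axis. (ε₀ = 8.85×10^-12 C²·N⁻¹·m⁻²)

E ≈ 8.08e5 V/m

Take a coaxial cylindrical Gaussian surface of radius r = 5.81 cm and length L (between the conductors, 2.68 cm < r < 6.74 cm).
The shell at 6.74 cm lies outside the Gaussian surface, so λ_enc = λ₁ = 2.61×10^-6 C/m.
Applying ∮E·dA = Q_enc/ε₀ with the end caps contributing no flux:
E = |λ_enc|/(2πε₀r) = (2.61×10^-6)/(2π·8.85×10^-12·0.0581) = 8.08×10^5 N/C.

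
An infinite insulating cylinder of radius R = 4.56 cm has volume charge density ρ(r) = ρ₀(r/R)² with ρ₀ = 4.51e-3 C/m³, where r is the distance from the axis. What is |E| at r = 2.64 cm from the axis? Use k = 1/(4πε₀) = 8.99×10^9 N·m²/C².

|E| ≈ 1.13×10^6 N/C

Coaxial Gaussian cylinder, radius r = 2.64 cm, length L (r < R).
λ_enc = ∫₀^r ρ(r')·2πr' dr' = (2πρ₀/R²)·r^4/4 = 1.655e-6 C/m.
By Gauss's law (flux through the curved wall only), E·2πrL = λ_enc L/ε₀.
E = 2k|λ_enc|/r = 2(8.99×10^9)(1.655×10^-6)/(0.0264) = 1.13×10^6 N/C.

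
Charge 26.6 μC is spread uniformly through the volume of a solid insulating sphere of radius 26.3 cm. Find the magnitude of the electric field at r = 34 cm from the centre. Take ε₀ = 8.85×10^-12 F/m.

Take a concentric spherical Gaussian surface of radius r = 34 cm (r > R, so the entire charge is enclosed).
Q_enc = 26.6 μC = 2.66e-5 C.
Gauss's law: E·4πr² = Q_enc/ε₀.
E = |Q_enc|/(4πε₀r²) = (2.66×10^-5)/(4π·8.85×10^-12·(0.34)²) = 2.07e6 N/C.

2.07×10^6 N/C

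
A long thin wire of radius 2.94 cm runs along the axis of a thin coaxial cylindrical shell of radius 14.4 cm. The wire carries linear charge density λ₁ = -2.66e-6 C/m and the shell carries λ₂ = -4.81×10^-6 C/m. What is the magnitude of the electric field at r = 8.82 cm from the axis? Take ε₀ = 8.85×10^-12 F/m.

E = 5.42e5 N/C

Choose a coaxial cylinder of radius r = 8.82 cm (arbitrary length L) as the Gaussian surface (between the conductors, 2.94 cm < r < 14.4 cm).
The shell at 14.4 cm lies outside the Gaussian surface, so λ_enc = λ₁ = -2.66e-6 C/m.
Gauss's law: E·2πrL = λ_enc L/ε₀.
E = |λ_enc|/(2πε₀r) = (2.66×10^-6)/(2π·8.85×10^-12·0.0882) = 5.42×10^5 N/C.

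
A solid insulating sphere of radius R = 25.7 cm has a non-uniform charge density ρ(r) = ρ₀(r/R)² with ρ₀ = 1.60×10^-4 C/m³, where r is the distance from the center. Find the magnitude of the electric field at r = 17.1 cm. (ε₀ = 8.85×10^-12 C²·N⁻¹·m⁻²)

Take a concentric spherical Gaussian surface of radius r = 17.1 cm (r < R).
Q_enc = ∫₀^r ρ(r')·4πr'² dr' = (4πρ₀/R²) ∫₀^r r'^4 dr' = 4πρ₀ r^5/(5·R²) = 8.902e-7 C.
Gauss's law: E·4πr² = Q_enc/ε₀.
E = |Q_enc|/(4πε₀r²) = (8.902×10^-7)/(4π·8.85×10^-12·(0.171)²) = 2.74e5 N/C.

2.74e5 V/m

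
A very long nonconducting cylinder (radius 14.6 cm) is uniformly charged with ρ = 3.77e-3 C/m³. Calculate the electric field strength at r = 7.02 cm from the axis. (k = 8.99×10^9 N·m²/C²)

Take a coaxial cylindrical Gaussian surface of radius r = 7.02 cm and length L (r < R).
Enclosed charge per unit length: λ_enc = ρ·πr² = (3.77×10^-3)π(0.0702)² = 5.837×10^-5 C/m.
Since E is radial and uniform over the curved surface, Φ = E·2πrL = Q_enc/ε₀ = λ_enc L/ε₀.
E = 2k|λ_enc|/r = 2(8.99×10^9)(5.837×10^-5)/(0.0702) = 1.49×10^7 N/C.

1.49×10^7 V/m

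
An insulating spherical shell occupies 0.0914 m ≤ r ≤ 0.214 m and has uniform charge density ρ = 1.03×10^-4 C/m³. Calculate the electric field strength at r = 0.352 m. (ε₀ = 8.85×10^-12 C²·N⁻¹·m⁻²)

By spherical symmetry E is radial; choose a Gaussian sphere of radius r = 0.352 m (r > 0.214 m, enclosing the whole shell).
Q_enc = ρ·(4π/3)(b³ − a³) = (1.03×10^-4)·(4π/3)·((0.214)³ − (0.0914)³) = 3.899×10^-6 C.
Applying ∮E·dA = Q_enc/ε₀ with Φ = E(4πr²):
E = |Q_enc|/(4πε₀r²) = (3.899×10^-6)/(4π·8.85×10^-12·(0.352)²) = 2.83e5 N/C.

E = 2.83×10^5 N/C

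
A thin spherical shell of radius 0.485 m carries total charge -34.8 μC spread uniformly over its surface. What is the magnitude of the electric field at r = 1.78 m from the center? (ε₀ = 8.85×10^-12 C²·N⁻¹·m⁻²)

E = 9.88×10^4 N/C

Use a concentric Gaussian sphere at r = 1.78 m (r > 0.485 m).
The entire shell is enclosed: Q_enc = -3.48×10^-5 C.
By Gauss's law, ∮E·dA = E·4πr² = Q_enc/ε₀.
E = |Q_enc|/(4πε₀r²) = (3.48×10^-5)/(4π·8.85×10^-12·(1.78)²) = 9.88×10^4 N/C.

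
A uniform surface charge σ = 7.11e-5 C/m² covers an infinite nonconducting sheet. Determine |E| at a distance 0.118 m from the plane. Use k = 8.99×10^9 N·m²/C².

The symmetry is planar: E is normal to the sheet and the same magnitude on both sides. Take a pillbox straddling the sheet with end-cap area A.
Flux Φ = 2EA and Q_enc = σA, so 2EA = σA/ε₀ ⇒ E = |σ|/(2ε₀), independent of distance.
E = 2πk|σ| = 2π(8.99×10^9)(7.11e-5) = 4.02e6 N/C.

|E| ≈ 4.02×10^6 N/C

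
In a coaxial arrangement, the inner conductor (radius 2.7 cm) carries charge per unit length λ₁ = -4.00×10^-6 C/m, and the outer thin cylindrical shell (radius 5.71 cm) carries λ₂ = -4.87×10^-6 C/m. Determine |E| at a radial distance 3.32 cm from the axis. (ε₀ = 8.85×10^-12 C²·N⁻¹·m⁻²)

By cylindrical symmetry E is radial; use a coaxial Gaussian cylinder of radius 3.32 cm and length L (between the conductors, 2.7 cm < r < 5.71 cm).
The shell at 5.71 cm lies outside the Gaussian surface, so λ_enc = λ₁ = -4.00×10^-6 C/m.
Applying ∮E·dA = Q_enc/ε₀ with the end caps contributing no flux:
E = |λ_enc|/(2πε₀r) = (4.00e-6)/(2π·8.85×10^-12·0.0332) = 2.17×10^6 N/C.

|E| = 2.17×10^6 N/C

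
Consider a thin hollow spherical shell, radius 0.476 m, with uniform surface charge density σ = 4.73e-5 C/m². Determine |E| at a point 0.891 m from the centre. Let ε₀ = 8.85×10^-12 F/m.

Use a concentric Gaussian sphere at r = 0.891 m (r > 0.476 m).
The entire shell is enclosed: Q_enc = σ·4πR² = (4.73×10^-5)·4π·(0.476)² = 1.347e-4 C.
Since E is radial and uniform over the Gaussian sphere, Φ = E·4πr² = Q_enc/ε₀.
E = |Q_enc|/(4πε₀r²) = (1.347×10^-4)/(4π·8.85×10^-12·(0.891)²) = 1.53×10^6 N/C.

|E| = 1.53×10^6 N/C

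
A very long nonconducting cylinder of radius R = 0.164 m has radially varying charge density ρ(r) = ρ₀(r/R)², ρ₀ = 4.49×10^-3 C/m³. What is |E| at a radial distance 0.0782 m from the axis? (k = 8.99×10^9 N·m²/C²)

By cylindrical symmetry E is radial; use a coaxial Gaussian cylinder of radius 0.0782 m and length L (r < R).
Integrating ρ over the cross-section to radius r: λ_enc = (2πρ₀/R²) ∫₀^r r'^3 dr' = 2πρ₀ r^4/(4·R²) = 9.806e-6 C/m.
Since E is radial and uniform over the curved surface, Φ = E·2πrL = Q_enc/ε₀ = λ_enc L/ε₀.
E = 2k|λ_enc|/r = 2(8.99×10^9)(9.806e-6)/(0.0782) = 2.25×10^6 N/C.

E = 2.25×10^6 N/C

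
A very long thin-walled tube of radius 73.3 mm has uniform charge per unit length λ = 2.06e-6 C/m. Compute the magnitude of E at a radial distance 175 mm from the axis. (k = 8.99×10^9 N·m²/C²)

2.12e5 V/m

Choose a coaxial cylinder of radius r = 175 mm (arbitrary length L) as the Gaussian surface (r > 73.3 mm).
The full line charge is enclosed: λ_enc = 2.06×10^-6 C/m.
Applying ∮E·dA = Q_enc/ε₀ with the end caps contributing no flux:
E = 2k|λ_enc|/r = 2(8.99×10^9)(2.06×10^-6)/(0.175) = 2.12×10^5 N/C.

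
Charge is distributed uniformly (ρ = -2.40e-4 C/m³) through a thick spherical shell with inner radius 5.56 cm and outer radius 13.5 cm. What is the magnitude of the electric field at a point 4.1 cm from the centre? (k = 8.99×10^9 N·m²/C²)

E = 0 (no enclosed charge)

By spherical symmetry E is radial; choose a Gaussian sphere of radius r = 4.1 cm (r < 5.56 cm, inside the empty cavity).
Q_enc = 0 (all charge lies at larger r); Gauss's law gives E = 0.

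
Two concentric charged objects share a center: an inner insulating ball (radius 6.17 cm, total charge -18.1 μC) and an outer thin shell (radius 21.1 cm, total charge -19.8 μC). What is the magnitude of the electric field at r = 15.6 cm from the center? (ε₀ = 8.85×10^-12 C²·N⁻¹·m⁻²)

6.69×10^6 N/C

Take a concentric spherical Gaussian surface of radius r = 15.6 cm (between the bodies, 6.17 cm < r < 21.1 cm).
The shell at 21.1 cm lies outside the Gaussian surface, so Q_enc = -18.1 μC = -1.81×10^-5 C.
By Gauss's law, ∮E·dA = E·4πr² = Q_enc/ε₀.
E = |Q_enc|/(4πε₀r²) = (1.81e-5)/(4π·8.85×10^-12·(0.156)²) = 6.69×10^6 N/C.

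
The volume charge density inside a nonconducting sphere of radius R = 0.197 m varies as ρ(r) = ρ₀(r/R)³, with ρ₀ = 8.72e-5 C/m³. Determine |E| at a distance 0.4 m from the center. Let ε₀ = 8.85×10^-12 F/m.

|E| = 7.85×10^4 V/m

Use a concentric Gaussian sphere at r = 0.4 m (r > R, all charge enclosed).
Q_enc = 4π ∫₀^R ρ₀(r'/R)^3 r'² dr' = 4πρ₀R³/6 = 1.396×10^-6 C.
Since E is radial and uniform over the Gaussian sphere, Φ = E·4πr² = Q_enc/ε₀.
E = |Q_enc|/(4πε₀r²) = (1.396e-6)/(4π·8.85×10^-12·(0.4)²) = 7.85×10^4 N/C.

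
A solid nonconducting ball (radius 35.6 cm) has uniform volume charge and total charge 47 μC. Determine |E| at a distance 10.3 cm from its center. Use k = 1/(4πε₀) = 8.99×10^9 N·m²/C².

|E| ≈ 9.65e5 V/m

Symmetry ⇒ E = E(r) r̂. Gaussian sphere of radius r = 10.3 cm (r < R).
For a uniform sphere the enclosed fraction is (r/R)³, so Q_enc = (47 μC)(0.103/0.356)³ = 1.138e-6 C.
By Gauss's law, ∮E·dA = E·4πr² = Q_enc/ε₀.
E = k|Q_enc|/r² = (8.99×10^9)(1.138e-6)/(0.103)² = 9.65e5 N/C.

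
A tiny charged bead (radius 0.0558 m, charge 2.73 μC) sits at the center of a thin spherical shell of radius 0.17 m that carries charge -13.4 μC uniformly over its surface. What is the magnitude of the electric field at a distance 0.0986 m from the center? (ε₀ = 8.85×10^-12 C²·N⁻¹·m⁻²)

By spherical symmetry E is radial; choose a Gaussian sphere of radius r = 0.0986 m (between the bodies, 0.0558 m < r < 0.17 m).
The shell at 0.17 m lies outside the Gaussian surface, so Q_enc = 2.73 μC = 2.73e-6 C.
Gauss's law: E·4πr² = Q_enc/ε₀.
E = |Q_enc|/(4πε₀r²) = (2.73e-6)/(4π·8.85×10^-12·(0.0986)²) = 2.52×10^6 N/C.

|E| ≈ 2.52e6 N/C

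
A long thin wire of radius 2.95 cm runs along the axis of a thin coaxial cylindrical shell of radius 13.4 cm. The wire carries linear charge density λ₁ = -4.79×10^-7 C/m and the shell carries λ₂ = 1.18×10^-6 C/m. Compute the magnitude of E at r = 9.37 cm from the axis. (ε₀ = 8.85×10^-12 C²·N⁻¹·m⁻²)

Coaxial Gaussian cylinder, radius r = 9.37 cm, length L (between the conductors, 2.95 cm < r < 13.4 cm).
Only the inner wire is enclosed; the outer shell contributes nothing inside itself. λ_enc = λ₁ = -4.79×10^-7 C/m.
Applying ∮E·dA = Q_enc/ε₀ with the end caps contributing no flux:
E = |λ_enc|/(2πε₀r) = (4.79e-7)/(2π·8.85×10^-12·0.0937) = 9.19e4 N/C.

9.19×10^4 N/C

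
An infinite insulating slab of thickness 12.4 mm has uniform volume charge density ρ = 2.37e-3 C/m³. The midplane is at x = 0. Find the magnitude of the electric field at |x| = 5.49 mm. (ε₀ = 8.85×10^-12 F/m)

By symmetry E is perpendicular to the slab. A Gaussian pillbox from −5.49 mm to +5.49 mm (face area A) lies entirely within the slab.
Q_enc = ρ·(2x)·A and flux = 2EA, so 2EA = 2ρxA/ε₀ ⇒ E = |ρ|x/ε₀.
E = (2.37×10^-3)(0.00549)/(8.85×10^-12) = 1.47e6 N/C.

|E| ≈ 1.47×10^6 N/C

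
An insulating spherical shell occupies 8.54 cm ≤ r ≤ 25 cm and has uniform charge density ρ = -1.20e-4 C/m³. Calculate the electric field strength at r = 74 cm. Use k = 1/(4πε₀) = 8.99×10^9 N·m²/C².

Symmetry ⇒ E = E(r) r̂. Gaussian sphere of radius r = 74 cm (r > 25 cm, enclosing the whole shell).
Q_enc = ρ·(4π/3)(b³ − a³) = (-1.20×10^-4)·(4π/3)·((0.25)³ − (0.0854)³) = -7.541×10^-6 C.
Since E is radial and uniform over the Gaussian sphere, Φ = E·4πr² = Q_enc/ε₀.
E = k|Q_enc|/r² = (8.99×10^9)(7.541×10^-6)/(0.74)² = 1.24×10^5 N/C.

|E| = 1.24×10^5 N/C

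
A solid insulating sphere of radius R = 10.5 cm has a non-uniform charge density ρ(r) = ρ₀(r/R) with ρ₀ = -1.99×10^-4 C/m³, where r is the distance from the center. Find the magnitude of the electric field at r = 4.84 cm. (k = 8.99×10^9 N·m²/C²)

E ≈ 1.25e5 N/C

Take a concentric spherical Gaussian surface of radius r = 4.84 cm (r < R).
Q_enc = ∫₀^r ρ(r')·4πr'² dr' = (4πρ₀/R) ∫₀^r r'^3 dr' = 4πρ₀ r^4/(4·R) = -3.267×10^-8 C.
Applying ∮E·dA = Q_enc/ε₀ with Φ = E(4πr²):
E = k|Q_enc|/r² = (8.99×10^9)(3.267×10^-8)/(0.0484)² = 1.25e5 N/C.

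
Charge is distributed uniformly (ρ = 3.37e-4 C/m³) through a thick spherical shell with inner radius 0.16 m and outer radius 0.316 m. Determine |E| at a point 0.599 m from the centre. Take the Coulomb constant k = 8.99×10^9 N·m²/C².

E ≈ 9.71×10^5 N/C

Symmetry ⇒ E = E(r) r̂. Gaussian sphere of radius r = 0.599 m (r > 0.316 m, enclosing the whole shell).
Q_enc = ρ·(4π/3)(b³ − a³) = (3.37e-4)·(4π/3)·((0.316)³ − (0.16)³) = 3.876×10^-5 C.
Since E is radial and uniform over the Gaussian sphere, Φ = E·4πr² = Q_enc/ε₀.
E = k|Q_enc|/r² = (8.99×10^9)(3.876e-5)/(0.599)² = 9.71×10^5 N/C.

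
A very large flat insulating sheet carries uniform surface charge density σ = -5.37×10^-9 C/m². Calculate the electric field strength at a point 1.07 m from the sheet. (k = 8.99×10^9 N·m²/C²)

By planar symmetry E is perpendicular to the sheet and uniform; use a Gaussian pillbox with flat faces of area A on each side of the sheet.
Only the two end caps contribute flux: Φ = 2EA. With Q_enc = σA, Gauss's law gives E = |σ|/(2ε₀).
E = 2πk|σ| = 2π(8.99×10^9)(5.37e-9) = 303 N/C.

|E| ≈ 303 N/C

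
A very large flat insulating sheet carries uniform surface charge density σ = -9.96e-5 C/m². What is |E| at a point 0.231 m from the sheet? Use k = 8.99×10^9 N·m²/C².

By planar symmetry E is perpendicular to the sheet and uniform; use a Gaussian pillbox with flat faces of area A on each side of the sheet.
Flux Φ = 2EA and Q_enc = σA, so 2EA = σA/ε₀ ⇒ E = |σ|/(2ε₀), independent of distance.
E = 2πk|σ| = 2π(8.99×10^9)(9.96×10^-5) = 5.63×10^6 N/C.

E ≈ 5.63e6 N/C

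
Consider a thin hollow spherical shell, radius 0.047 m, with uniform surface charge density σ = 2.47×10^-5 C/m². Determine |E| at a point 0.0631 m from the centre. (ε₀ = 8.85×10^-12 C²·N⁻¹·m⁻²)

Take a concentric spherical Gaussian surface of radius r = 0.0631 m (r > 0.047 m).
The entire shell is enclosed: Q_enc = σ·4πR² = (2.47e-5)·4π·(0.047)² = 6.857e-7 C.
Applying ∮E·dA = Q_enc/ε₀ with Φ = E(4πr²):
E = |Q_enc|/(4πε₀r²) = (6.857×10^-7)/(4π·8.85×10^-12·(0.0631)²) = 1.55e6 N/C.

E = 1.55e6 N/C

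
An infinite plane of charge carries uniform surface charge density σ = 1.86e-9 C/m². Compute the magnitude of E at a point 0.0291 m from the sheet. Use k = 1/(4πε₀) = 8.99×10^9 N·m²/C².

By planar symmetry E is perpendicular to the sheet and uniform; use a Gaussian pillbox with flat faces of area A on each side of the sheet.
Only the two end caps contribute flux: Φ = 2EA. With Q_enc = σA, Gauss's law gives E = |σ|/(2ε₀).
E = 2πk|σ| = 2π(8.99×10^9)(1.86×10^-9) = 105 N/C.

|E| = 105 N/C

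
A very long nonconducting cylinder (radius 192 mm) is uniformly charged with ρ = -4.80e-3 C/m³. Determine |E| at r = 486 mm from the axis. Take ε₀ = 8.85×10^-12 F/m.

By cylindrical symmetry E is radial; use a coaxial Gaussian cylinder of radius 486 mm and length L (r > 192 mm, full cross-section enclosed).
λ_enc = ρ·πR² = (-4.80×10^-3)π(0.192)² = -5.559×10^-4 C/m.
Gauss's law: E·2πrL = λ_enc L/ε₀.
E = |λ_enc|/(2πε₀r) = (5.559×10^-4)/(2π·8.85×10^-12·0.486) = 2.06×10^7 N/C.

E = 2.06×10^7 V/m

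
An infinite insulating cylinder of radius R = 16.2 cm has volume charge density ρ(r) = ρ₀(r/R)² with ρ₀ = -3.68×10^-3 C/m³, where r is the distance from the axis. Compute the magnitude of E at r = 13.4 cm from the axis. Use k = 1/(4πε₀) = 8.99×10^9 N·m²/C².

Take a coaxial cylindrical Gaussian surface of radius r = 13.4 cm and length L (r < R).
Integrating ρ over the cross-section to radius r: λ_enc = (2πρ₀/R²) ∫₀^r r'^3 dr' = 2πρ₀ r^4/(4·R²) = -7.102e-5 C/m.
Applying ∮E·dA = Q_enc/ε₀ with the end caps contributing no flux:
E = 2k|λ_enc|/r = 2(8.99×10^9)(7.102×10^-5)/(0.134) = 9.53×10^6 N/C.

|E| ≈ 9.53×10^6 N/C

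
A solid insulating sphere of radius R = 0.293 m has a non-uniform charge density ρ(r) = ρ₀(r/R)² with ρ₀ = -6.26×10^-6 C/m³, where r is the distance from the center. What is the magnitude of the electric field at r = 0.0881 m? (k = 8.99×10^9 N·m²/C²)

Symmetry ⇒ E = E(r) r̂. Gaussian sphere of radius r = 0.0881 m (r < R).
Integrate the density: Q_enc = 4π ∫₀^r ρ₀(r'/R)^2 r'² dr' = 4πρ₀ r^5/(5·R²) = -9.727e-10 C.
Applying ∮E·dA = Q_enc/ε₀ with Φ = E(4πr²):
E = k|Q_enc|/r² = (8.99×10^9)(9.727e-10)/(0.0881)² = 1.13e3 N/C.

E ≈ 1.13e3 N/C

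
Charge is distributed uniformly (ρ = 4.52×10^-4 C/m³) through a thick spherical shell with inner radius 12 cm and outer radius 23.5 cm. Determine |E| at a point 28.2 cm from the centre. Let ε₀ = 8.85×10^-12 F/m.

2.41e6 V/m

Symmetry ⇒ E = E(r) r̂. Gaussian sphere of radius r = 28.2 cm (r > 23.5 cm, enclosing the whole shell).
Q_enc = ρ·(4π/3)(b³ − a³) = (4.52×10^-4)·(4π/3)·((0.235)³ − (0.12)³) = 2.13×10^-5 C.
Applying ∮E·dA = Q_enc/ε₀ with Φ = E(4πr²):
E = |Q_enc|/(4πε₀r²) = (2.13×10^-5)/(4π·8.85×10^-12·(0.282)²) = 2.41e6 N/C.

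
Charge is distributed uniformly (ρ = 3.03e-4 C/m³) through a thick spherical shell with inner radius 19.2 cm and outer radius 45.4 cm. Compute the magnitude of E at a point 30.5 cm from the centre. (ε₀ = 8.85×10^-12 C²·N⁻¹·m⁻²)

2.61×10^6 N/C

Take a concentric spherical Gaussian surface of radius r = 30.5 cm (within the shell material, 19.2 cm < r < 45.4 cm).
Enclosed charge is the volume from a to r: Q_enc = (4π/3)ρ(r³ − a³) = 2.703×10^-5 C.
Gauss's law: E·4πr² = Q_enc/ε₀.
E = |Q_enc|/(4πε₀r²) = (2.703×10^-5)/(4π·8.85×10^-12·(0.305)²) = 2.61×10^6 N/C.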